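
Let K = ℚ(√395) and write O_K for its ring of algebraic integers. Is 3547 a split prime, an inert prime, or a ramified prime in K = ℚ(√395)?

inert — (3547) stays prime in O_K

Since 395 ≢ 1 mod 4, the ring of integers is ℤ[√395] with discriminant 4·395 = 1580.
3547 ∤ 1580, so 3547 is unramified.
(395/3547) = 395^1773 mod 3547 = 3546, giving Legendre symbol -1.
Legendre symbol -1 ⇒ 3547 is inert.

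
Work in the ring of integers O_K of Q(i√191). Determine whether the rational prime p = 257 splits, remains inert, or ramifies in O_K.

d = -191 ≡ 1 (mod 4), so O_K = ℤ[(1+√-191)/2] and disc(K) = d = -191.
Since gcd(257, -191) = 1 the prime 257 does not ramify.
(-191/257) = 66^128 mod 257 = 256, giving Legendre symbol -1.
Legendre symbol -1 ⇒ 257 is inert.

inert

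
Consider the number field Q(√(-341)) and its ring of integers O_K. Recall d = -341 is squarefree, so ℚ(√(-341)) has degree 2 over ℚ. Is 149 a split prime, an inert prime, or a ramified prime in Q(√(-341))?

inert — (149) stays prime in O_K

Since -341 ≢ 1 mod 4, the ring of integers is ℤ[√-341] with discriminant 4·(-341) = -1364.
149 ∤ -1364, so 149 is unramified.
Legendre symbol by Euler's criterion: (-341/149) ≡ (-341)^74 ≡ 148 (mod 149), i.e. (-341/149) = -1.
Legendre symbol -1 ⇒ 149 is inert.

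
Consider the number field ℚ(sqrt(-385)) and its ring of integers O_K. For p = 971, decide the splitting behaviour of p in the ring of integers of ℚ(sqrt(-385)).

d = -385 ≡ 3 (mod 4), so O_K = ℤ[√-385] and disc(K) = 4d = -1540.
Since gcd(971, -1540) = 1 the prime 971 does not ramify.
(-385/971) = 586^485 mod 971 = 1, giving Legendre symbol 1.
(-385/971) = 1, so 971 splits.

p splits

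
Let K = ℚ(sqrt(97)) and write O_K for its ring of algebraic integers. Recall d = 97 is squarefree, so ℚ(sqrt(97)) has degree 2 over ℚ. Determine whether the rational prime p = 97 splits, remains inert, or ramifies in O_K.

ramified

97 mod 4 = 1, hence disc K = 97 and O_K = ℤ[(1+√97)/2].
Ramification test: 97 | 97. The prime 97 ramifies in K.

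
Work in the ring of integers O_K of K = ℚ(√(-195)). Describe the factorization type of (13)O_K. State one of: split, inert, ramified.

d = -195 ≡ 1 (mod 4), so O_K = ℤ[(1+√-195)/2] and disc(K) = d = -195.
Ramification test: 13 | -195. The prime 13 ramifies in K.

ramified — (13) = 𝔭²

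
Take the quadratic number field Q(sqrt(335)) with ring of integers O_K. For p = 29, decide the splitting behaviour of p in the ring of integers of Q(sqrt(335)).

split

335 mod 4 = 3, hence disc K = 4·335 = 1340 and O_K = ℤ[√335].
disc(K) = 1340 is not divisible by 29; 29 is unramified.
Legendre symbol by Euler's criterion: (335/29) ≡ 335^14 ≡ 1 (mod 29), i.e. (335/29) = 1.
d is a quadratic residue mod p, hence 29 splits in O_K.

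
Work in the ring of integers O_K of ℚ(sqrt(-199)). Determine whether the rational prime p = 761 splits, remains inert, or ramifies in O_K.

remains prime (inert)

d = -199 ≡ 1 (mod 4), so O_K = ℤ[(1+√-199)/2] and disc(K) = d = -199.
Since gcd(761, -199) = 1 the prime 761 does not ramify.
Legendre symbol by Euler's criterion: (-199/761) ≡ (-199)^380 ≡ 760 (mod 761), i.e. (-199/761) = -1.
(-199/761) = -1, so 761 is inert.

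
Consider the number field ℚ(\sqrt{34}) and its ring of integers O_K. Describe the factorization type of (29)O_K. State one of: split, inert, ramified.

Since 34 ≢ 1 mod 4, the ring of integers is ℤ[√34] with discriminant 4·34 = 136.
disc(K) = 136 is not divisible by 29; 29 is unramified.
Compute (34/29) via Euler: 5^((29-1)/2) mod 29 = 1, so (34/29) = 1.
Legendre symbol 1 ⇒ 29 is split.

split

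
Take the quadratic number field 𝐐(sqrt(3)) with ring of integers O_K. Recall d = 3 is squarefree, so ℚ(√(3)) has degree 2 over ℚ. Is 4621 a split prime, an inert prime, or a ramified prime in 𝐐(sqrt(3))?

d = 3 ≡ 3 (mod 4), so O_K = ℤ[√3] and disc(K) = 4d = 12.
4621 ∤ 12, so 4621 is unramified.
Euler's criterion: 3^2310 mod 4621 = 1. Thus (3|4621) = 1.
Legendre symbol 1 ⇒ 4621 is split.

splits completely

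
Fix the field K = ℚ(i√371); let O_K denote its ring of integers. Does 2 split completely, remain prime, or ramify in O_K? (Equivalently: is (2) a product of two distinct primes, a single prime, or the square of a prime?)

d = -371 ≡ 1 (mod 4), so O_K = ℤ[(1+√-371)/2] and disc(K) = d = -371.
Since gcd(2, -371) = 1 the prime 2 does not ramify.
d ≡ 5 (mod 8); the supplementary law gives 2 inert.

inert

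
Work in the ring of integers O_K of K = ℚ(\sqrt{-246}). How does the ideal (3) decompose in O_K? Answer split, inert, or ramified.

p ramifies

d = -246 ≡ 2 (mod 4), so O_K = ℤ[√-246] and disc(K) = 4d = -984.
disc(K) = -984 = 3·(-328), so p = 3 is ramified.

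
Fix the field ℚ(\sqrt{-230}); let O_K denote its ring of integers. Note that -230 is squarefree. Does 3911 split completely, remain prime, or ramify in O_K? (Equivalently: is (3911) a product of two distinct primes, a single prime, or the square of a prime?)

d = -230 ≡ 2 (mod 4), so O_K = ℤ[√-230] and disc(K) = 4d = -920.
Since gcd(3911, -920) = 1 the prime 3911 does not ramify.
Euler's criterion: (-230)^1955 mod 3911 = 1. Thus (-230|3911) = 1.
d is a quadratic residue mod p, hence 3911 splits in O_K.

p splits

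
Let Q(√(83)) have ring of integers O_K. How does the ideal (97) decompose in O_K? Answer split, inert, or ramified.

d = 83 ≡ 3 (mod 4), so O_K = ℤ[√83] and disc(K) = 4d = 332.
Since gcd(97, 332) = 1 the prime 97 does not ramify.
Compute (83/97) via Euler: 83^((97-1)/2) mod 97 = 96, so (83/97) = -1.
d is a non-residue mod p, hence 97 remains inert in O_K.

97 remains inert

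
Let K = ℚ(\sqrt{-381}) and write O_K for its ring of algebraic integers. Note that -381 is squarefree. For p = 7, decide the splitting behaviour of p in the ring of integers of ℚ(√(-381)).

split

d = -381 ≡ 3 (mod 4), so O_K = ℤ[√-381] and disc(K) = 4d = -1524.
Since gcd(7, -1524) = 1 the prime 7 does not ramify.
Legendre symbol by Euler's criterion: (-381/7) ≡ (-381)^3 ≡ 1 (mod 7), i.e. (-381/7) = 1.
d is a quadratic residue mod p, hence 7 splits in O_K.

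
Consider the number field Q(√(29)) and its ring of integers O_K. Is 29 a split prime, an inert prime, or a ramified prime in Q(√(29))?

Since 29 ≡ 1 mod 4, the ring of integers is ℤ[(1+√29)/2] with discriminant 29.
Ramification test: 29 | 29. The prime 29 ramifies in K.

p ramifies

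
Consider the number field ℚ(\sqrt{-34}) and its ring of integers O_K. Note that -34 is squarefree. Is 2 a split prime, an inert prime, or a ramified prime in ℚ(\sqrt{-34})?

-34 mod 4 = 2, hence disc K = 4·(-34) = -136 and O_K = ℤ[√-34].
Ramification test: 2 | -136. The prime 2 ramifies in K.

ramified — (2) = 𝔭²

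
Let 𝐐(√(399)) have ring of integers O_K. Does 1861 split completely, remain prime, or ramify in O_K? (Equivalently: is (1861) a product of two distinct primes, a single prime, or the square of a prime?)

splits completely

399 mod 4 = 3, hence disc K = 4·399 = 1596 and O_K = ℤ[√399].
disc(K) = 1596 is not divisible by 1861; 1861 is unramified.
Compute (399/1861) via Euler: 399^((1861-1)/2) mod 1861 = 1, so (399/1861) = 1.
d is a quadratic residue mod p, hence 1861 splits in O_K.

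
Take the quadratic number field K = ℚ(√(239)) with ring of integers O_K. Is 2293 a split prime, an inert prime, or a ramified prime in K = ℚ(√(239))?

split — (2293) = 𝔭₁𝔭₂ with 𝔭₁ ≠ 𝔭₂

d = 239 ≡ 3 (mod 4), so O_K = ℤ[√239] and disc(K) = 4d = 956.
Since gcd(2293, 956) = 1 the prime 2293 does not ramify.
Legendre symbol by Euler's criterion: (239/2293) ≡ 239^1146 ≡ 1 (mod 2293), i.e. (239/2293) = 1.
d is a quadratic residue mod p, hence 2293 splits in O_K.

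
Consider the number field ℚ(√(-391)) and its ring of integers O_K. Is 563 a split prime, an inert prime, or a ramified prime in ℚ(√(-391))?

d = -391 ≡ 1 (mod 4), so O_K = ℤ[(1+√-391)/2] and disc(K) = d = -391.
disc(K) = -391 is not divisible by 563; 563 is unramified.
Compute (-391/563) via Euler: 172^((563-1)/2) mod 563 = 562, so (-391/563) = -1.
(-391/563) = -1, so 563 is inert.

remains prime (inert)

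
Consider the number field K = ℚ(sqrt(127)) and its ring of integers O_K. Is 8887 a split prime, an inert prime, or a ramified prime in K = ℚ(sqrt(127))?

Since 127 ≢ 1 mod 4, the ring of integers is ℤ[√127] with discriminant 4·127 = 508.
disc(K) = 508 is not divisible by 8887; 8887 is unramified.
Compute (127/8887) via Euler: 127^((8887-1)/2) mod 8887 = 8886, so (127/8887) = -1.
(127/8887) = -1, so 8887 is inert.

inert — (8887) stays prime in O_K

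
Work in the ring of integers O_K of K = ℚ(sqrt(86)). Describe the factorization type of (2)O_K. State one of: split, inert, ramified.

Since 86 ≢ 1 mod 4, the ring of integers is ℤ[√86] with discriminant 4·86 = 344.
Ramification test: 2 | 344. The prime 2 ramifies in K.

ramified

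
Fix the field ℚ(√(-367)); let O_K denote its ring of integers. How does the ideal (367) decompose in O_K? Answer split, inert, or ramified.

d = -367 ≡ 1 (mod 4), so O_K = ℤ[(1+√-367)/2] and disc(K) = d = -367.
367 divides disc(K) = -367, so 367 ramifies.

ramifies in O_K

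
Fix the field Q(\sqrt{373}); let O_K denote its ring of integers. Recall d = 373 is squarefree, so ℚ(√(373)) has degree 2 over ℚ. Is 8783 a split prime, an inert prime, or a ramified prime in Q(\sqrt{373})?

split

Since 373 ≡ 1 mod 4, the ring of integers is ℤ[(1+√373)/2] with discriminant 373.
8783 ∤ 373, so 8783 is unramified.
Euler's criterion: 373^4391 mod 8783 = 1. Thus (373|8783) = 1.
(373/8783) = 1, so 8783 splits.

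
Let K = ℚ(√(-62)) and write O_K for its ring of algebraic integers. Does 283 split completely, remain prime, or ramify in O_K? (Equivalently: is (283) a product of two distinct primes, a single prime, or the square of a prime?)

remains prime (inert)

d = -62 ≡ 2 (mod 4), so O_K = ℤ[√-62] and disc(K) = 4d = -248.
283 ∤ -248, so 283 is unramified.
Euler's criterion: (-62)^141 mod 283 = 282. Thus (-62|283) = -1.
(-62/283) = -1, so 283 is inert.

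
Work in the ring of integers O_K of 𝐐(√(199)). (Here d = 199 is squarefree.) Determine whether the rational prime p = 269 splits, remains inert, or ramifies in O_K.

d = 199 ≡ 3 (mod 4), so O_K = ℤ[√199] and disc(K) = 4d = 796.
Since gcd(269, 796) = 1 the prime 269 does not ramify.
(199/269) = 199^134 mod 269 = 1, giving Legendre symbol 1.
Legendre symbol 1 ⇒ 269 is split.

split — (269) = 𝔭₁𝔭₂ with 𝔭₁ ≠ 𝔭₂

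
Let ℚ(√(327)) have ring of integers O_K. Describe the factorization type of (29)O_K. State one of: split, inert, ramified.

inert

Since 327 ≢ 1 mod 4, the ring of integers is ℤ[√327] with discriminant 4·327 = 1308.
29 ∤ 1308, so 29 is unramified.
Legendre symbol by Euler's criterion: (327/29) ≡ 327^14 ≡ 28 (mod 29), i.e. (327/29) = -1.
d is a non-residue mod p, hence 29 remains inert in O_K.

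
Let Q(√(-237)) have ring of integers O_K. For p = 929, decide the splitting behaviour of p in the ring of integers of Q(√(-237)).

split — (929) = 𝔭₁𝔭₂ with 𝔭₁ ≠ 𝔭₂

Since -237 ≢ 1 mod 4, the ring of integers is ℤ[√-237] with discriminant 4·(-237) = -948.
Since gcd(929, -948) = 1 the prime 929 does not ramify.
Compute (-237/929) via Euler: 692^((929-1)/2) mod 929 = 1, so (-237/929) = 1.
d is a quadratic residue mod p, hence 929 splits in O_K.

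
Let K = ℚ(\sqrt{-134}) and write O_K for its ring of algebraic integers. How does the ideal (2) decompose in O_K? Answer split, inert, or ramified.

-134 mod 4 = 2, hence disc K = 4·(-134) = -536 and O_K = ℤ[√-134].
disc(K) = -536 = 2·(-268), so p = 2 is ramified.

p ramifies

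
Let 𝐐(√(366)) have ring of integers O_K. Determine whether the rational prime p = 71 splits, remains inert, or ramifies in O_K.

Since 366 ≢ 1 mod 4, the ring of integers is ℤ[√366] with discriminant 4·366 = 1464.
71 ∤ 1464, so 71 is unramified.
(366/71) = 11^35 mod 71 = 70, giving Legendre symbol -1.
d is a non-residue mod p, hence 71 remains inert in O_K.

inert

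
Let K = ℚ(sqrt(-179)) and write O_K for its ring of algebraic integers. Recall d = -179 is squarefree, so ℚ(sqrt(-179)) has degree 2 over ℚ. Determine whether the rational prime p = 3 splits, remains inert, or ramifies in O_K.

split — (3) = 𝔭₁𝔭₂ with 𝔭₁ ≠ 𝔭₂

-179 mod 4 = 1, hence disc K = -179 and O_K = ℤ[(1+√-179)/2].
3 ∤ -179, so 3 is unramified.
Legendre symbol by Euler's criterion: (-179/3) ≡ (-179)^1 ≡ 1 (mod 3), i.e. (-179/3) = 1.
(-179/3) = 1, so 3 splits.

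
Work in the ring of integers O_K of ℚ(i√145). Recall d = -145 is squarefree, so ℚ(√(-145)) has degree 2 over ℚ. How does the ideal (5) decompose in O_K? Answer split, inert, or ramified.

ramified

d = -145 ≡ 3 (mod 4), so O_K = ℤ[√-145] and disc(K) = 4d = -580.
Ramification test: 5 | -580. The prime 5 ramifies in K.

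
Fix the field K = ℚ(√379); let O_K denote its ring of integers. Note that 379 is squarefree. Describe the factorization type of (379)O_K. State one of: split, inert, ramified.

379 is ramified

379 mod 4 = 3, hence disc K = 4·379 = 1516 and O_K = ℤ[√379].
disc(K) = 1516 = 379·4, so p = 379 is ramified.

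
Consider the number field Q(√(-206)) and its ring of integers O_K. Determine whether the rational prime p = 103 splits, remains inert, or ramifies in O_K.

103 is ramified

d = -206 ≡ 2 (mod 4), so O_K = ℤ[√-206] and disc(K) = 4d = -824.
Ramification test: 103 | -824. The prime 103 ramifies in K.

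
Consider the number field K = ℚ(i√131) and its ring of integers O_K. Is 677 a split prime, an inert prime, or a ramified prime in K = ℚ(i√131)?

Since -131 ≡ 1 mod 4, the ring of integers is ℤ[(1+√-131)/2] with discriminant -131.
Since gcd(677, -131) = 1 the prime 677 does not ramify.
(-131/677) = 546^338 mod 677 = 676, giving Legendre symbol -1.
d is a non-residue mod p, hence 677 remains inert in O_K.

inert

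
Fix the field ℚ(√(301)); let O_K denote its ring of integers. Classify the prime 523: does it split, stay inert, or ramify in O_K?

splits completely

Since 301 ≡ 1 mod 4, the ring of integers is ℤ[(1+√301)/2] with discriminant 301.
disc(K) = 301 is not divisible by 523; 523 is unramified.
Legendre symbol by Euler's criterion: (301/523) ≡ 301^261 ≡ 1 (mod 523), i.e. (301/523) = 1.
(301/523) = 1, so 523 splits.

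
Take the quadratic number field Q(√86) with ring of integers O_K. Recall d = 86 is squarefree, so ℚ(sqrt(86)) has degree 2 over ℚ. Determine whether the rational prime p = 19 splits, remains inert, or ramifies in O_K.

Since 86 ≢ 1 mod 4, the ring of integers is ℤ[√86] with discriminant 4·86 = 344.
19 ∤ 344, so 19 is unramified.
Compute (86/19) via Euler: 10^((19-1)/2) mod 19 = 18, so (86/19) = -1.
Legendre symbol -1 ⇒ 19 is inert.

remains prime (inert)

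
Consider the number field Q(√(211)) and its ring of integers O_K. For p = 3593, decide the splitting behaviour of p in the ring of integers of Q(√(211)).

211 mod 4 = 3, hence disc K = 4·211 = 844 and O_K = ℤ[√211].
disc(K) = 844 is not divisible by 3593; 3593 is unramified.
Legendre symbol by Euler's criterion: (211/3593) ≡ 211^1796 ≡ 1 (mod 3593), i.e. (211/3593) = 1.
d is a quadratic residue mod p, hence 3593 splits in O_K.

splits completely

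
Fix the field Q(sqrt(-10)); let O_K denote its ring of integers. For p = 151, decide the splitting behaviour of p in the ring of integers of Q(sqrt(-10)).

inert — (151) stays prime in O_K

d = -10 ≡ 2 (mod 4), so O_K = ℤ[√-10] and disc(K) = 4d = -40.
151 ∤ -40, so 151 is unramified.
Compute (-10/151) via Euler: 141^((151-1)/2) mod 151 = 150, so (-10/151) = -1.
Legendre symbol -1 ⇒ 151 is inert.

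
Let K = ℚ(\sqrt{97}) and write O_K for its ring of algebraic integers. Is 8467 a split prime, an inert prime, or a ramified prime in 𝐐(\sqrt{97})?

inert — (8467) stays prime in O_K

d = 97 ≡ 1 (mod 4), so O_K = ℤ[(1+√97)/2] and disc(K) = d = 97.
Since gcd(8467, 97) = 1 the prime 8467 does not ramify.
Euler's criterion: 97^4233 mod 8467 = 8466. Thus (97|8467) = -1.
d is a non-residue mod p, hence 8467 remains inert in O_K.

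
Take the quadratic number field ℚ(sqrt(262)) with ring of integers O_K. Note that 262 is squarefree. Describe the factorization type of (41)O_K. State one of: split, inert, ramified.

d = 262 ≡ 2 (mod 4), so O_K = ℤ[√262] and disc(K) = 4d = 1048.
41 ∤ 1048, so 41 is unramified.
Legendre symbol by Euler's criterion: (262/41) ≡ 262^20 ≡ 1 (mod 41), i.e. (262/41) = 1.
Legendre symbol 1 ⇒ 41 is split.

split — (41) = 𝔭₁𝔭₂ with 𝔭₁ ≠ 𝔭₂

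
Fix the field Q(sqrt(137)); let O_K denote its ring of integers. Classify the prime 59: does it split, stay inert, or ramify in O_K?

59 splits in O_K

Since 137 ≡ 1 mod 4, the ring of integers is ℤ[(1+√137)/2] with discriminant 137.
Since gcd(59, 137) = 1 the prime 59 does not ramify.
Compute (137/59) via Euler: 19^((59-1)/2) mod 59 = 1, so (137/59) = 1.
d is a quadratic residue mod p, hence 59 splits in O_K.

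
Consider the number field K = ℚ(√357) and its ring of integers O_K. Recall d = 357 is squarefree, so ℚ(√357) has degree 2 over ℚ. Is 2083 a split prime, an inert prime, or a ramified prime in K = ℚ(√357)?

split

357 mod 4 = 1, hence disc K = 357 and O_K = ℤ[(1+√357)/2].
2083 ∤ 357, so 2083 is unramified.
Legendre symbol by Euler's criterion: (357/2083) ≡ 357^1041 ≡ 1 (mod 2083), i.e. (357/2083) = 1.
Legendre symbol 1 ⇒ 2083 is split.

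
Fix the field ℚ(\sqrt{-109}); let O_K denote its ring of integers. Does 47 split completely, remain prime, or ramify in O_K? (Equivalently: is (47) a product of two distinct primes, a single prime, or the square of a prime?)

p splits

d = -109 ≡ 3 (mod 4), so O_K = ℤ[√-109] and disc(K) = 4d = -436.
disc(K) = -436 is not divisible by 47; 47 is unramified.
Legendre symbol by Euler's criterion: (-109/47) ≡ (-109)^23 ≡ 1 (mod 47), i.e. (-109/47) = 1.
(-109/47) = 1, so 47 splits.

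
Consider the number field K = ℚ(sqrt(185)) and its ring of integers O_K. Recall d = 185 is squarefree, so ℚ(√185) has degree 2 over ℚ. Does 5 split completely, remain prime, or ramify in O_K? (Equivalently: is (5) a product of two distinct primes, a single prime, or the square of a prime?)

ramified

Since 185 ≡ 1 mod 4, the ring of integers is ℤ[(1+√185)/2] with discriminant 185.
Ramification test: 5 | 185. The prime 5 ramifies in K.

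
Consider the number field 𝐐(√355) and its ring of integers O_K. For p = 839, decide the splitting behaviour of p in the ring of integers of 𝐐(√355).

Since 355 ≢ 1 mod 4, the ring of integers is ℤ[√355] with discriminant 4·355 = 1420.
839 ∤ 1420, so 839 is unramified.
(355/839) = 355^419 mod 839 = 838, giving Legendre symbol -1.
d is a non-residue mod p, hence 839 remains inert in O_K.

inert — (839) stays prime in O_K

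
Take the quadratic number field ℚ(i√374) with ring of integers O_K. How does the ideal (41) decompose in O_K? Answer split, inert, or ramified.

split

d = -374 ≡ 2 (mod 4), so O_K = ℤ[√-374] and disc(K) = 4d = -1496.
41 ∤ -1496, so 41 is unramified.
Euler's criterion: (-374)^20 mod 41 = 1. Thus (-374|41) = 1.
Legendre symbol 1 ⇒ 41 is split.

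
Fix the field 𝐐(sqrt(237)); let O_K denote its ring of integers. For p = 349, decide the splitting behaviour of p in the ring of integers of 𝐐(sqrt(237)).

349 remains inert

Since 237 ≡ 1 mod 4, the ring of integers is ℤ[(1+√237)/2] with discriminant 237.
349 ∤ 237, so 349 is unramified.
(237/349) = 237^174 mod 349 = 348, giving Legendre symbol -1.
Legendre symbol -1 ⇒ 349 is inert.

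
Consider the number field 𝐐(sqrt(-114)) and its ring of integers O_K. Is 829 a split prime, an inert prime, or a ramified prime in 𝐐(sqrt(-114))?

829 splits in O_K

Since -114 ≢ 1 mod 4, the ring of integers is ℤ[√-114] with discriminant 4·(-114) = -456.
829 ∤ -456, so 829 is unramified.
Compute (-114/829) via Euler: 715^((829-1)/2) mod 829 = 1, so (-114/829) = 1.
Legendre symbol 1 ⇒ 829 is split.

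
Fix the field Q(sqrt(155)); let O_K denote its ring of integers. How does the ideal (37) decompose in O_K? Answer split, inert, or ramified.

split — (37) = 𝔭₁𝔭₂ with 𝔭₁ ≠ 𝔭₂

155 mod 4 = 3, hence disc K = 4·155 = 620 and O_K = ℤ[√155].
disc(K) = 620 is not divisible by 37; 37 is unramified.
Euler's criterion: 155^18 mod 37 = 1. Thus (155|37) = 1.
d is a quadratic residue mod p, hence 37 splits in O_K.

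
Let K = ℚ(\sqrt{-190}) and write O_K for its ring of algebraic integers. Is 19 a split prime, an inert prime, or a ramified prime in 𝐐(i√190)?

ramified — (19) = 𝔭²

-190 mod 4 = 2, hence disc K = 4·(-190) = -760 and O_K = ℤ[√-190].
disc(K) = -760 = 19·(-40), so p = 19 is ramified.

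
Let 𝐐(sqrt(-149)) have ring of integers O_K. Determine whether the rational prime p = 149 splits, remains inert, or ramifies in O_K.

ramified — (149) = 𝔭²

Since -149 ≢ 1 mod 4, the ring of integers is ℤ[√-149] with discriminant 4·(-149) = -596.
disc(K) = -596 = 149·(-4), so p = 149 is ramified.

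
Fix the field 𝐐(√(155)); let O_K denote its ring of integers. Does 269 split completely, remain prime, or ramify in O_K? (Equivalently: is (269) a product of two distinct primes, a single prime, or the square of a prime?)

Since 155 ≢ 1 mod 4, the ring of integers is ℤ[√155] with discriminant 4·155 = 620.
Since gcd(269, 620) = 1 the prime 269 does not ramify.
Legendre symbol by Euler's criterion: (155/269) ≡ 155^134 ≡ 268 (mod 269), i.e. (155/269) = -1.
d is a non-residue mod p, hence 269 remains inert in O_K.

p is inert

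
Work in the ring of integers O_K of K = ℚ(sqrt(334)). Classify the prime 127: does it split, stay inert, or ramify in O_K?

d = 334 ≡ 2 (mod 4), so O_K = ℤ[√334] and disc(K) = 4d = 1336.
disc(K) = 1336 is not divisible by 127; 127 is unramified.
Compute (334/127) via Euler: 80^((127-1)/2) mod 127 = 126, so (334/127) = -1.
Legendre symbol -1 ⇒ 127 is inert.

p is inert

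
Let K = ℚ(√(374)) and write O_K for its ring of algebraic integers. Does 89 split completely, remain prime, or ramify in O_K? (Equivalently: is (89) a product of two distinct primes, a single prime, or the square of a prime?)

Since 374 ≢ 1 mod 4, the ring of integers is ℤ[√374] with discriminant 4·374 = 1496.
89 ∤ 1496, so 89 is unramified.
Legendre symbol by Euler's criterion: (374/89) ≡ 374^44 ≡ 1 (mod 89), i.e. (374/89) = 1.
d is a quadratic residue mod p, hence 89 splits in O_K.

split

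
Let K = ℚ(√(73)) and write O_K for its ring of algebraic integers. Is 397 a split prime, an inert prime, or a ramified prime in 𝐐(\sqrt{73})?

splits completely

d = 73 ≡ 1 (mod 4), so O_K = ℤ[(1+√73)/2] and disc(K) = d = 73.
397 ∤ 73, so 397 is unramified.
Legendre symbol by Euler's criterion: (73/397) ≡ 73^198 ≡ 1 (mod 397), i.e. (73/397) = 1.
Legendre symbol 1 ⇒ 397 is split.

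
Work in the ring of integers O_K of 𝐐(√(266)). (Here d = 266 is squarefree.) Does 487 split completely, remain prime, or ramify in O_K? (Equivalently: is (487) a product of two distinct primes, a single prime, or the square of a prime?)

Since 266 ≢ 1 mod 4, the ring of integers is ℤ[√266] with discriminant 4·266 = 1064.
487 ∤ 1064, so 487 is unramified.
Legendre symbol by Euler's criterion: (266/487) ≡ 266^243 ≡ 486 (mod 487), i.e. (266/487) = -1.
(266/487) = -1, so 487 is inert.

inert — (487) stays prime in O_K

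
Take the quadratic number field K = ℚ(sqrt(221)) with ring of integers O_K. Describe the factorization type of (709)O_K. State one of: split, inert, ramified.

221 mod 4 = 1, hence disc K = 221 and O_K = ℤ[(1+√221)/2].
disc(K) = 221 is not divisible by 709; 709 is unramified.
Compute (221/709) via Euler: 221^((709-1)/2) mod 709 = 1, so (221/709) = 1.
Legendre symbol 1 ⇒ 709 is split.

709 splits in O_K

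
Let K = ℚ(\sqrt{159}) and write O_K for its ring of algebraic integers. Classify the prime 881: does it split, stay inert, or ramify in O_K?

159 mod 4 = 3, hence disc K = 4·159 = 636 and O_K = ℤ[√159].
disc(K) = 636 is not divisible by 881; 881 is unramified.
Compute (159/881) via Euler: 159^((881-1)/2) mod 881 = 1, so (159/881) = 1.
(159/881) = 1, so 881 splits.

splits completely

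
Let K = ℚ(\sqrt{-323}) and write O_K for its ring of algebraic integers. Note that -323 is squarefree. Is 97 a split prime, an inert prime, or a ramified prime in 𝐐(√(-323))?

97 splits in O_K

-323 mod 4 = 1, hence disc K = -323 and O_K = ℤ[(1+√-323)/2].
Since gcd(97, -323) = 1 the prime 97 does not ramify.
Euler's criterion: (-323)^48 mod 97 = 1. Thus (-323|97) = 1.
d is a quadratic residue mod p, hence 97 splits in O_K.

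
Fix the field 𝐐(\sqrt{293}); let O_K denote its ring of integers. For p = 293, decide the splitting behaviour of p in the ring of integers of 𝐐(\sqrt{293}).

d = 293 ≡ 1 (mod 4), so O_K = ℤ[(1+√293)/2] and disc(K) = d = 293.
Ramification test: 293 | 293. The prime 293 ramifies in K.

ramified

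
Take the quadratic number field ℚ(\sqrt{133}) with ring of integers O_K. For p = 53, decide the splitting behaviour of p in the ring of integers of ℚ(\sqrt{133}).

Since 133 ≡ 1 mod 4, the ring of integers is ℤ[(1+√133)/2] with discriminant 133.
disc(K) = 133 is not divisible by 53; 53 is unramified.
Compute (133/53) via Euler: 27^((53-1)/2) mod 53 = 52, so (133/53) = -1.
d is a non-residue mod p, hence 53 remains inert in O_K.

inert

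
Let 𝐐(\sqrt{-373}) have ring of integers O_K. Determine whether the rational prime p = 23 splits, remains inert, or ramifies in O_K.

-373 mod 4 = 3, hence disc K = 4·(-373) = -1492 and O_K = ℤ[√-373].
23 ∤ -1492, so 23 is unramified.
(-373/23) = 18^11 mod 23 = 1, giving Legendre symbol 1.
(-373/23) = 1, so 23 splits.

p splits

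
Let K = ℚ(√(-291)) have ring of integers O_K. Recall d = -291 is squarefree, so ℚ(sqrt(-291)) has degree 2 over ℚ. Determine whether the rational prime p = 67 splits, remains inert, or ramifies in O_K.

Since -291 ≡ 1 mod 4, the ring of integers is ℤ[(1+√-291)/2] with discriminant -291.
67 ∤ -291, so 67 is unramified.
Legendre symbol by Euler's criterion: (-291/67) ≡ (-291)^33 ≡ 66 (mod 67), i.e. (-291/67) = -1.
d is a non-residue mod p, hence 67 remains inert in O_K.

inert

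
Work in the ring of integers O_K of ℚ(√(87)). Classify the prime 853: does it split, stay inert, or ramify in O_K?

inert

Since 87 ≢ 1 mod 4, the ring of integers is ℤ[√87] with discriminant 4·87 = 348.
853 ∤ 348, so 853 is unramified.
Legendre symbol by Euler's criterion: (87/853) ≡ 87^426 ≡ 852 (mod 853), i.e. (87/853) = -1.
(87/853) = -1, so 853 is inert.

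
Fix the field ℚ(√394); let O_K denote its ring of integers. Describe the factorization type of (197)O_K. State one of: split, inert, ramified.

d = 394 ≡ 2 (mod 4), so O_K = ℤ[√394] and disc(K) = 4d = 1576.
197 divides disc(K) = 1576, so 197 ramifies.

197 is ramified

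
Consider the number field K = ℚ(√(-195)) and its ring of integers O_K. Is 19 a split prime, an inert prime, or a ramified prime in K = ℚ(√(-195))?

-195 mod 4 = 1, hence disc K = -195 and O_K = ℤ[(1+√-195)/2].
19 ∤ -195, so 19 is unramified.
Legendre symbol by Euler's criterion: (-195/19) ≡ (-195)^9 ≡ 18 (mod 19), i.e. (-195/19) = -1.
Legendre symbol -1 ⇒ 19 is inert.

19 remains inert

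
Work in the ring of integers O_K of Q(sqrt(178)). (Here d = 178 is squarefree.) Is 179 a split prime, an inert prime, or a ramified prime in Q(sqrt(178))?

inert — (179) stays prime in O_K

Since 178 ≢ 1 mod 4, the ring of integers is ℤ[√178] with discriminant 4·178 = 712.
disc(K) = 712 is not divisible by 179; 179 is unramified.
(178/179) = 178^89 mod 179 = 178, giving Legendre symbol -1.
d is a non-residue mod p, hence 179 remains inert in O_K.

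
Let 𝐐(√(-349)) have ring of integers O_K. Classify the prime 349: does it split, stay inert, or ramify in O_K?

-349 mod 4 = 3, hence disc K = 4·(-349) = -1396 and O_K = ℤ[√-349].
disc(K) = -1396 = 349·(-4), so p = 349 is ramified.

ramifies in O_K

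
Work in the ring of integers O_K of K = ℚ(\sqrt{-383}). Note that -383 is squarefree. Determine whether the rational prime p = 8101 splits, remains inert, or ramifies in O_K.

Since -383 ≡ 1 mod 4, the ring of integers is ℤ[(1+√-383)/2] with discriminant -383.
8101 ∤ -383, so 8101 is unramified.
Euler's criterion: (-383)^4050 mod 8101 = 1. Thus (-383|8101) = 1.
d is a quadratic residue mod p, hence 8101 splits in O_K.

8101 splits in O_K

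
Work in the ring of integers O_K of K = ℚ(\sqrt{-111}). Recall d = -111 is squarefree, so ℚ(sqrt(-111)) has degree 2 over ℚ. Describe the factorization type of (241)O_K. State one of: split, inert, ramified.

d = -111 ≡ 1 (mod 4), so O_K = ℤ[(1+√-111)/2] and disc(K) = d = -111.
disc(K) = -111 is not divisible by 241; 241 is unramified.
(-111/241) = 130^120 mod 241 = 240, giving Legendre symbol -1.
(-111/241) = -1, so 241 is inert.

inert — (241) stays prime in O_K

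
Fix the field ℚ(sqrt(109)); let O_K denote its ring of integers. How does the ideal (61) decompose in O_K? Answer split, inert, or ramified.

p splits

109 mod 4 = 1, hence disc K = 109 and O_K = ℤ[(1+√109)/2].
61 ∤ 109, so 61 is unramified.
Legendre symbol by Euler's criterion: (109/61) ≡ 109^30 ≡ 1 (mod 61), i.e. (109/61) = 1.
Legendre symbol 1 ⇒ 61 is split.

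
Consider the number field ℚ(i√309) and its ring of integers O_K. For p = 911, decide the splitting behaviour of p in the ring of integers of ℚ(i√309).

Since -309 ≢ 1 mod 4, the ring of integers is ℤ[√-309] with discriminant 4·(-309) = -1236.
Since gcd(911, -1236) = 1 the prime 911 does not ramify.
Compute (-309/911) via Euler: 602^((911-1)/2) mod 911 = 910, so (-309/911) = -1.
Legendre symbol -1 ⇒ 911 is inert.

inert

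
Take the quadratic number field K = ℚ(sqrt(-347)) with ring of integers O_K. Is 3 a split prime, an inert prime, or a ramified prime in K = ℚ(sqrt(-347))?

d = -347 ≡ 1 (mod 4), so O_K = ℤ[(1+√-347)/2] and disc(K) = d = -347.
Since gcd(3, -347) = 1 the prime 3 does not ramify.
Euler's criterion: (-347)^1 mod 3 = 1. Thus (-347|3) = 1.
d is a quadratic residue mod p, hence 3 splits in O_K.

split — (3) = 𝔭₁𝔭₂ with 𝔭₁ ≠ 𝔭₂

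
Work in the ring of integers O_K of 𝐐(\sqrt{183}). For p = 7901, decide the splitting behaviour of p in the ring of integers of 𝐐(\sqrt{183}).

p splits

Since 183 ≢ 1 mod 4, the ring of integers is ℤ[√183] with discriminant 4·183 = 732.
7901 ∤ 732, so 7901 is unramified.
Legendre symbol by Euler's criterion: (183/7901) ≡ 183^3950 ≡ 1 (mod 7901), i.e. (183/7901) = 1.
(183/7901) = 1, so 7901 splits.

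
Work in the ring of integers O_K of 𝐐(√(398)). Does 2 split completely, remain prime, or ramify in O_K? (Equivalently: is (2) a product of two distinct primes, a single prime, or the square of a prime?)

d = 398 ≡ 2 (mod 4), so O_K = ℤ[√398] and disc(K) = 4d = 1592.
2 divides disc(K) = 1592, so 2 ramifies.

ramifies in O_K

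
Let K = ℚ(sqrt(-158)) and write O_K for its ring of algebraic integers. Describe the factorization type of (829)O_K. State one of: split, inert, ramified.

829 splits in O_K

Since -158 ≢ 1 mod 4, the ring of integers is ℤ[√-158] with discriminant 4·(-158) = -632.
Since gcd(829, -632) = 1 the prime 829 does not ramify.
Compute (-158/829) via Euler: 671^((829-1)/2) mod 829 = 1, so (-158/829) = 1.
(-158/829) = 1, so 829 splits.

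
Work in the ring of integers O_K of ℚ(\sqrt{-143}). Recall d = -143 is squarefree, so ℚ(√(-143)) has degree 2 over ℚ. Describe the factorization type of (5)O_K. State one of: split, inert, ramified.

inert

-143 mod 4 = 1, hence disc K = -143 and O_K = ℤ[(1+√-143)/2].
Since gcd(5, -143) = 1 the prime 5 does not ramify.
Compute (-143/5) via Euler: 2^((5-1)/2) mod 5 = 4, so (-143/5) = -1.
(-143/5) = -1, so 5 is inert.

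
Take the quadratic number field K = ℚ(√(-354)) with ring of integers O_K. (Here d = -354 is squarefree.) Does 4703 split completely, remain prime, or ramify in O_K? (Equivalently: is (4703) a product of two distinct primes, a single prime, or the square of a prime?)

-354 mod 4 = 2, hence disc K = 4·(-354) = -1416 and O_K = ℤ[√-354].
Since gcd(4703, -1416) = 1 the prime 4703 does not ramify.
Euler's criterion: (-354)^2351 mod 4703 = 4702. Thus (-354|4703) = -1.
(-354/4703) = -1, so 4703 is inert.

inert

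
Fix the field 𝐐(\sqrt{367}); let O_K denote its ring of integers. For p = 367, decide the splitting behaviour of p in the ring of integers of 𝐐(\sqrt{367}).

ramified

Since 367 ≢ 1 mod 4, the ring of integers is ℤ[√367] with discriminant 4·367 = 1468.
367 divides disc(K) = 1468, so 367 ramifies.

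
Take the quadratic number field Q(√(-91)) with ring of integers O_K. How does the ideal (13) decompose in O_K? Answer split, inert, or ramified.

ramifies in O_K

-91 mod 4 = 1, hence disc K = -91 and O_K = ℤ[(1+√-91)/2].
Ramification test: 13 | -91. The prime 13 ramifies in K.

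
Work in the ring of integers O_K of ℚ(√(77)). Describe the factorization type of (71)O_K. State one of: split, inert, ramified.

77 mod 4 = 1, hence disc K = 77 and O_K = ℤ[(1+√77)/2].
disc(K) = 77 is not divisible by 71; 71 is unramified.
(77/71) = 6^35 mod 71 = 1, giving Legendre symbol 1.
Legendre symbol 1 ⇒ 71 is split.

split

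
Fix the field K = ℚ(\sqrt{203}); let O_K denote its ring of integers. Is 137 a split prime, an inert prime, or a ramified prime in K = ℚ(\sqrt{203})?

Since 203 ≢ 1 mod 4, the ring of integers is ℤ[√203] with discriminant 4·203 = 812.
disc(K) = 812 is not divisible by 137; 137 is unramified.
Euler's criterion: 203^68 mod 137 = 136. Thus (203|137) = -1.
Legendre symbol -1 ⇒ 137 is inert.

inert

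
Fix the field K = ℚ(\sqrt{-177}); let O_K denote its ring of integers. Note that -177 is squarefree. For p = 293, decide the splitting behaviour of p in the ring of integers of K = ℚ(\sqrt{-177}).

inert — (293) stays prime in O_K

-177 mod 4 = 3, hence disc K = 4·(-177) = -708 and O_K = ℤ[√-177].
293 ∤ -708, so 293 is unramified.
Compute (-177/293) via Euler: 116^((293-1)/2) mod 293 = 292, so (-177/293) = -1.
d is a non-residue mod p, hence 293 remains inert in O_K.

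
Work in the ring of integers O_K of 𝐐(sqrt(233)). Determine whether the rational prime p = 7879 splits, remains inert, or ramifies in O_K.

d = 233 ≡ 1 (mod 4), so O_K = ℤ[(1+√233)/2] and disc(K) = d = 233.
7879 ∤ 233, so 7879 is unramified.
Compute (233/7879) via Euler: 233^((7879-1)/2) mod 7879 = 7878, so (233/7879) = -1.
Legendre symbol -1 ⇒ 7879 is inert.

inert — (7879) stays prime in O_K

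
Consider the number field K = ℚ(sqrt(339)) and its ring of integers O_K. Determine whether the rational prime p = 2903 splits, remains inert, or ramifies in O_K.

339 mod 4 = 3, hence disc K = 4·339 = 1356 and O_K = ℤ[√339].
Since gcd(2903, 1356) = 1 the prime 2903 does not ramify.
Compute (339/2903) via Euler: 339^((2903-1)/2) mod 2903 = 2902, so (339/2903) = -1.
(339/2903) = -1, so 2903 is inert.

p is inert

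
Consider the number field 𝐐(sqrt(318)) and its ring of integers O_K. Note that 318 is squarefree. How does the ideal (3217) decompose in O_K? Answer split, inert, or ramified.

Since 318 ≢ 1 mod 4, the ring of integers is ℤ[√318] with discriminant 4·318 = 1272.
Since gcd(3217, 1272) = 1 the prime 3217 does not ramify.
Euler's criterion: 318^1608 mod 3217 = 1. Thus (318|3217) = 1.
d is a quadratic residue mod p, hence 3217 splits in O_K.

split — (3217) = 𝔭₁𝔭₂ with 𝔭₁ ≠ 𝔭₂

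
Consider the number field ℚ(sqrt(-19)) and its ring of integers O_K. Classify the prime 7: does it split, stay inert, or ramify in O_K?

split

-19 mod 4 = 1, hence disc K = -19 and O_K = ℤ[(1+√-19)/2].
7 ∤ -19, so 7 is unramified.
Legendre symbol by Euler's criterion: (-19/7) ≡ (-19)^3 ≡ 1 (mod 7), i.e. (-19/7) = 1.
(-19/7) = 1, so 7 splits.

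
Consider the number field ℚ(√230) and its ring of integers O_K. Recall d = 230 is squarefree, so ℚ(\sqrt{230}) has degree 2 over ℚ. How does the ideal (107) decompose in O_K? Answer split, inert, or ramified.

split — (107) = 𝔭₁𝔭₂ with 𝔭₁ ≠ 𝔭₂

230 mod 4 = 2, hence disc K = 4·230 = 920 and O_K = ℤ[√230].
107 ∤ 920, so 107 is unramified.
Compute (230/107) via Euler: 16^((107-1)/2) mod 107 = 1, so (230/107) = 1.
Legendre symbol 1 ⇒ 107 is split.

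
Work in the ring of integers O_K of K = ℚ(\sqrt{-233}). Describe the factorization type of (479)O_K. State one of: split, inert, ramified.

479 remains inert

Since -233 ≢ 1 mod 4, the ring of integers is ℤ[√-233] with discriminant 4·(-233) = -932.
disc(K) = -932 is not divisible by 479; 479 is unramified.
Legendre symbol by Euler's criterion: (-233/479) ≡ (-233)^239 ≡ 478 (mod 479), i.e. (-233/479) = -1.
Legendre symbol -1 ⇒ 479 is inert.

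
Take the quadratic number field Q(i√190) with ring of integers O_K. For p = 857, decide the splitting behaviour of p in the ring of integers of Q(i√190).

Since -190 ≢ 1 mod 4, the ring of integers is ℤ[√-190] with discriminant 4·(-190) = -760.
Since gcd(857, -760) = 1 the prime 857 does not ramify.
Compute (-190/857) via Euler: 667^((857-1)/2) mod 857 = 1, so (-190/857) = 1.
(-190/857) = 1, so 857 splits.

p splits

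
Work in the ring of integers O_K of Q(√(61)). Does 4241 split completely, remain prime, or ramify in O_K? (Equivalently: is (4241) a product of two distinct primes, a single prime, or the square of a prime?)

remains prime (inert)

Since 61 ≡ 1 mod 4, the ring of integers is ℤ[(1+√61)/2] with discriminant 61.
4241 ∤ 61, so 4241 is unramified.
Legendre symbol by Euler's criterion: (61/4241) ≡ 61^2120 ≡ 4240 (mod 4241), i.e. (61/4241) = -1.
(61/4241) = -1, so 4241 is inert.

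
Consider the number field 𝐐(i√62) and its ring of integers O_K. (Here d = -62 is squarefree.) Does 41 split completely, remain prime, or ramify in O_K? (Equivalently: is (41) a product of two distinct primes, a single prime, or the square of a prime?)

41 splits in O_K

-62 mod 4 = 2, hence disc K = 4·(-62) = -248 and O_K = ℤ[√-62].
41 ∤ -248, so 41 is unramified.
Legendre symbol by Euler's criterion: (-62/41) ≡ (-62)^20 ≡ 1 (mod 41), i.e. (-62/41) = 1.
Legendre symbol 1 ⇒ 41 is split.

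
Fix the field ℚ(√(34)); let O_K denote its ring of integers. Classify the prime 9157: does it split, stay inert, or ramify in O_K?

Since 34 ≢ 1 mod 4, the ring of integers is ℤ[√34] with discriminant 4·34 = 136.
disc(K) = 136 is not divisible by 9157; 9157 is unramified.
Euler's criterion: 34^4578 mod 9157 = 1. Thus (34|9157) = 1.
(34/9157) = 1, so 9157 splits.

split — (9157) = 𝔭₁𝔭₂ with 𝔭₁ ≠ 𝔭₂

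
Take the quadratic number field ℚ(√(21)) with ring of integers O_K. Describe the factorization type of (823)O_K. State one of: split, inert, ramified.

21 mod 4 = 1, hence disc K = 21 and O_K = ℤ[(1+√21)/2].
Since gcd(823, 21) = 1 the prime 823 does not ramify.
Legendre symbol by Euler's criterion: (21/823) ≡ 21^411 ≡ 1 (mod 823), i.e. (21/823) = 1.
d is a quadratic residue mod p, hence 823 splits in O_K.

p splits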